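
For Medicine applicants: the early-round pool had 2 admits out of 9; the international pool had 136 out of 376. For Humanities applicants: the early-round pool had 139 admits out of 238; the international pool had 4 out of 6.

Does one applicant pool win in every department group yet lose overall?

Medicine: the early-round pool 2/9 = 22.2%, the international pool 136/376 = 36.2% → the international pool
Humanities: the early-round pool 139/238 = 58.4%, the international pool 4/6 = 66.7% → the international pool
Overall: the early-round pool 141/247 = 57.1%, the international pool 140/382 = 36.6% → the early-round pool
The international pool wins each department group but the early-round pool wins overall — the comparison reverses. The international pool's applicants skew toward Medicine, which has a lower base rate.

Yes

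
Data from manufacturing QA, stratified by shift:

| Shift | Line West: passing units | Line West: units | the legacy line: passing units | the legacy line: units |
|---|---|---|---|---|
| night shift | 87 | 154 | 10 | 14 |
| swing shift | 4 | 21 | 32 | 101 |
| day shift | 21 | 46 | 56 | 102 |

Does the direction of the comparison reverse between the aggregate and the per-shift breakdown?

Yes

Night shift: Line West 87/154 = 56.5%, the legacy line 10/14 = 71.4% → the legacy line
Swing shift: Line West 4/21 = 19.0%, the legacy line 32/101 = 31.7% → the legacy line
Day shift: Line West 21/46 = 45.7%, the legacy line 56/102 = 54.9% → the legacy line
Overall: Line West 112/221 = 50.7%, the legacy line 98/217 = 45.2% → Line West
The legacy line wins each shift group but Line West wins overall — the comparison reverses. The legacy line's units skew toward swing shift, which has a lower base rate.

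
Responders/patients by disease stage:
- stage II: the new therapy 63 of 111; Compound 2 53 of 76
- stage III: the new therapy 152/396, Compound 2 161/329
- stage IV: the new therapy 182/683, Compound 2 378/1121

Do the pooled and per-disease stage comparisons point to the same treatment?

Yes

Stage II: the new therapy 63/111 = 56.8%, Compound 2 53/76 = 69.7% → Compound 2
Stage III: the new therapy 152/396 = 38.4%, Compound 2 161/329 = 48.9% → Compound 2
Stage IV: the new therapy 182/683 = 26.6%, Compound 2 378/1121 = 33.7% → Compound 2
Overall: the new therapy 397/1190 = 33.4%, Compound 2 592/1526 = 38.8% → Compound 2
Compound 2 wins overall and in every disease group — no reversal.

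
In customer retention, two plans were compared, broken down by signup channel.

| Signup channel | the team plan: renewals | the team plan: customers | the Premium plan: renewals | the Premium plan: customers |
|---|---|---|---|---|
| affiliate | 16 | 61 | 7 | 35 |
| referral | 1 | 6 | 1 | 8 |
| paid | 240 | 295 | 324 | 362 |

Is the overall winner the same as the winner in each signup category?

No

Affiliate: the team plan 16/61 = 26.2%, the Premium plan 7/35 = 20.0% → the team plan
Referral: the team plan 1/6 = 16.7%, the Premium plan 1/8 = 12.5% → the team plan
Paid: the team plan 240/295 = 81.4%, the Premium plan 324/362 = 89.5% → the Premium plan
Overall: the team plan 257/362 = 71.0%, the Premium plan 332/405 = 82.0% → the Premium plan
Neither sweeps: the team plan wins 2 of 3 groups, the Premium plan wins 1. The Premium plan wins overall but not every group — no Simpson reversal.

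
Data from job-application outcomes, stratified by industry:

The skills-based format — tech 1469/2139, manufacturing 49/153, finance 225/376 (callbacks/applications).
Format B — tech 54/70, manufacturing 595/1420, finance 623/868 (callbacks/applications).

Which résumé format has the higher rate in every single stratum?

Tech: the skills-based format 1469/2139 = 68.7%, Format B 54/70 = 77.1% → Format B
Manufacturing: the skills-based format 49/153 = 32.0%, Format B 595/1420 = 41.9% → Format B
Finance: the skills-based format 225/376 = 59.8%, Format B 623/868 = 71.8% → Format B
Format B has the higher rate in all 3 groups.

Format B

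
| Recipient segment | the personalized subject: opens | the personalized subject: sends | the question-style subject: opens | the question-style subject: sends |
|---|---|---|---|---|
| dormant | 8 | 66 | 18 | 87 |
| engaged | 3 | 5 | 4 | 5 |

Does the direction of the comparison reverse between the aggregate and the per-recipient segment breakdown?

Dormant: the personalized subject 8/66 = 12.1%, the question-style subject 18/87 = 20.7% → the question-style subject
Engaged: the personalized subject 3/5 = 60.0%, the question-style subject 4/5 = 80.0% → the question-style subject
Overall: the personalized subject 11/71 = 15.5%, the question-style subject 22/92 = 23.9% → the question-style subject
The question-style subject wins overall and in every recipient group — no reversal.

No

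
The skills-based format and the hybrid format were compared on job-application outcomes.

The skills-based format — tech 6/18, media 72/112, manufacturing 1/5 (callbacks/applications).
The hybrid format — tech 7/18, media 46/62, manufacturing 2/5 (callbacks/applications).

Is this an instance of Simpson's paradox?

Tech: the skills-based format 6/18 = 33.3%, the hybrid format 7/18 = 38.9% → the hybrid format
Media: the skills-based format 72/112 = 64.3%, the hybrid format 46/62 = 74.2% → the hybrid format
Manufacturing: the skills-based format 1/5 = 20.0%, the hybrid format 2/5 = 40.0% → the hybrid format
Overall: the skills-based format 79/135 = 58.5%, the hybrid format 55/85 = 64.7% → the hybrid format
The hybrid format wins overall and in every industry group — no reversal.

No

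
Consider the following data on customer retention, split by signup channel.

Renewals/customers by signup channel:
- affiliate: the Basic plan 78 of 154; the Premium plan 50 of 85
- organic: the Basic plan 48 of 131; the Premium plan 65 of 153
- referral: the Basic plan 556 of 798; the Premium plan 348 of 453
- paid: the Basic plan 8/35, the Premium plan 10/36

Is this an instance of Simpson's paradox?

Affiliate: the Basic plan 78/154 = 50.6%, the Premium plan 50/85 = 58.8% → the Premium plan
Organic: the Basic plan 48/131 = 36.6%, the Premium plan 65/153 = 42.5% → the Premium plan
Referral: the Basic plan 556/798 = 69.7%, the Premium plan 348/453 = 76.8% → the Premium plan
Paid: the Basic plan 8/35 = 22.9%, the Premium plan 10/36 = 27.8% → the Premium plan
Overall: the Basic plan 690/1118 = 61.7%, the Premium plan 473/727 = 65.1% → the Premium plan
The Premium plan wins overall and in every signup group — no reversal.

No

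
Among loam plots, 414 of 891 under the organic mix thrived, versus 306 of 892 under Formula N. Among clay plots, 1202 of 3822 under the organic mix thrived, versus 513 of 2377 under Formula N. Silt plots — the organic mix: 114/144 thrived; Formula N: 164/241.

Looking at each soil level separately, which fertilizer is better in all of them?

the organic mix

Loam: the organic mix 414/891 = 46.5%, Formula N 306/892 = 34.3% → the organic mix
Clay: the organic mix 1202/3822 = 31.4%, Formula N 513/2377 = 21.6% → the organic mix
Silt: the organic mix 114/144 = 79.2%, Formula N 164/241 = 68.0% → the organic mix
The organic mix has the higher rate in all 3 groups.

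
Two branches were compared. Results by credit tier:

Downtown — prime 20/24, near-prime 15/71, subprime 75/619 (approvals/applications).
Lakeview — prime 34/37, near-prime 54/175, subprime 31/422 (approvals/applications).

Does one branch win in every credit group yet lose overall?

No

Prime: Downtown 20/24 = 83.3%, Lakeview 34/37 = 91.9% → Lakeview
Near-prime: Downtown 15/71 = 21.1%, Lakeview 54/175 = 30.9% → Lakeview
Subprime: Downtown 75/619 = 12.1%, Lakeview 31/422 = 7.3% → Downtown
Overall: Downtown 110/714 = 15.4%, Lakeview 119/634 = 18.8% → Lakeview
Neither sweeps: Downtown wins 1 of 3 groups, Lakeview wins 2. Lakeview wins overall but not every group — no Simpson reversal.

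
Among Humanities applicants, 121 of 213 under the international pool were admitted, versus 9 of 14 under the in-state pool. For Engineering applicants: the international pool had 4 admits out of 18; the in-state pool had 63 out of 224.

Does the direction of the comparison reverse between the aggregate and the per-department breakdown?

Yes

Humanities: the international pool 121/213 = 56.8%, the in-state pool 9/14 = 64.3% → the in-state pool
Engineering: the international pool 4/18 = 22.2%, the in-state pool 63/224 = 28.1% → the in-state pool
Overall: the international pool 125/231 = 54.1%, the in-state pool 72/238 = 30.3% → the international pool
The in-state pool wins each department group but the international pool wins overall — the comparison reverses. The in-state pool's applicants skew toward Engineering, which has a lower base rate.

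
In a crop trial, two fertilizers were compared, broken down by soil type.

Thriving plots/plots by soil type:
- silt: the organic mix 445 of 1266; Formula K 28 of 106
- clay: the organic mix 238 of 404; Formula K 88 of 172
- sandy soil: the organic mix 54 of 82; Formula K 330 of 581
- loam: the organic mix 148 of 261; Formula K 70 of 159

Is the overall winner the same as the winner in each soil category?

No

Silt: the organic mix 445/1266 = 35.2%, Formula K 28/106 = 26.4% → the organic mix
Clay: the organic mix 238/404 = 58.9%, Formula K 88/172 = 51.2% → the organic mix
Sandy soil: the organic mix 54/82 = 65.9%, Formula K 330/581 = 56.8% → the organic mix
Loam: the organic mix 148/261 = 56.7%, Formula K 70/159 = 44.0% → the organic mix
Overall: the organic mix 885/2013 = 44.0%, Formula K 516/1018 = 50.7% → Formula K
The organic mix wins each soil group but Formula K wins overall — the comparison reverses. The organic mix's plots skew toward silt, which has a lower base rate.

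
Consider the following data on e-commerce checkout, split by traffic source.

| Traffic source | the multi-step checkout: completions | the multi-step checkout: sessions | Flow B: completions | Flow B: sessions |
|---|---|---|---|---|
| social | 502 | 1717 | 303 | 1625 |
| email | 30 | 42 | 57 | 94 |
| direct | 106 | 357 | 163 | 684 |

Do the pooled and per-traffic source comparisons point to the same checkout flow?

Yes

Social: the multi-step checkout 502/1717 = 29.2%, Flow B 303/1625 = 18.6% → the multi-step checkout
Email: the multi-step checkout 30/42 = 71.4%, Flow B 57/94 = 60.6% → the multi-step checkout
Direct: the multi-step checkout 106/357 = 29.7%, Flow B 163/684 = 23.8% → the multi-step checkout
Overall: the multi-step checkout 638/2116 = 30.2%, Flow B 523/2403 = 21.8% → the multi-step checkout
The multi-step checkout wins overall and in every traffic group — no reversal.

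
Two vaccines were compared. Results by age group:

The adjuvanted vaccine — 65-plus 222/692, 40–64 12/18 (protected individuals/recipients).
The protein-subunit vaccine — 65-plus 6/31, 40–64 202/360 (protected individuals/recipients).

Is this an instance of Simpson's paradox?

Yes

65-plus: the adjuvanted vaccine 222/692 = 32.1%, the protein-subunit vaccine 6/31 = 19.4% → the adjuvanted vaccine
40–64: the adjuvanted vaccine 12/18 = 66.7%, the protein-subunit vaccine 202/360 = 56.1% → the adjuvanted vaccine
Overall: the adjuvanted vaccine 234/710 = 33.0%, the protein-subunit vaccine 208/391 = 53.2% → the protein-subunit vaccine
The adjuvanted vaccine wins each age group but the protein-subunit vaccine wins overall — the comparison reverses. The adjuvanted vaccine's recipients skew toward 65-plus, which has a lower base rate.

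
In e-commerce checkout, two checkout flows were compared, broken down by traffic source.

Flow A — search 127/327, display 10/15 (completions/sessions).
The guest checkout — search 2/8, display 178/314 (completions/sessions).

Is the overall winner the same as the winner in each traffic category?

Search: Flow A 127/327 = 38.8%, the guest checkout 2/8 = 25.0% → Flow A
Display: Flow A 10/15 = 66.7%, the guest checkout 178/314 = 56.7% → Flow A
Overall: Flow A 137/342 = 40.1%, the guest checkout 180/322 = 55.9% → the guest checkout
Flow A wins each traffic group but the guest checkout wins overall — the comparison reverses. Flow A's sessions skew toward search, which has a lower base rate.

No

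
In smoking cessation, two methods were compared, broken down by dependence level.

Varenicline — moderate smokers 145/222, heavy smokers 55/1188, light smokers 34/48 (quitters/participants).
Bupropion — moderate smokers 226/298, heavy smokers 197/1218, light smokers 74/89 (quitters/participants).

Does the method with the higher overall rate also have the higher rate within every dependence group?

Yes

Moderate smokers: varenicline 145/222 = 65.3%, bupropion 226/298 = 75.8% → bupropion
Heavy smokers: varenicline 55/1188 = 4.6%, bupropion 197/1218 = 16.2% → bupropion
Light smokers: varenicline 34/48 = 70.8%, bupropion 74/89 = 83.1% → bupropion
Overall: varenicline 234/1458 = 16.0%, bupropion 497/1605 = 31.0% → bupropion
Bupropion wins overall and in every dependence group — no reversal.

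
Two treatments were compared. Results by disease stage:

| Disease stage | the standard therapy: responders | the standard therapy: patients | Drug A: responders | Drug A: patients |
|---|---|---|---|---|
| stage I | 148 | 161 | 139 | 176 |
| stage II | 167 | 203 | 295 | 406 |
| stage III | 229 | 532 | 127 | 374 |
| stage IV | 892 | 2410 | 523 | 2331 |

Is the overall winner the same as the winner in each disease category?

Stage I: the standard therapy 148/161 = 91.9%, Drug A 139/176 = 79.0% → the standard therapy
Stage II: the standard therapy 167/203 = 82.3%, Drug A 295/406 = 72.7% → the standard therapy
Stage III: the standard therapy 229/532 = 43.0%, Drug A 127/374 = 34.0% → the standard therapy
Stage IV: the standard therapy 892/2410 = 37.0%, Drug A 523/2331 = 22.4% → the standard therapy
Overall: the standard therapy 1436/3306 = 43.4%, Drug A 1084/3287 = 33.0% → the standard therapy
The standard therapy wins overall and in every disease group — no reversal.

Yes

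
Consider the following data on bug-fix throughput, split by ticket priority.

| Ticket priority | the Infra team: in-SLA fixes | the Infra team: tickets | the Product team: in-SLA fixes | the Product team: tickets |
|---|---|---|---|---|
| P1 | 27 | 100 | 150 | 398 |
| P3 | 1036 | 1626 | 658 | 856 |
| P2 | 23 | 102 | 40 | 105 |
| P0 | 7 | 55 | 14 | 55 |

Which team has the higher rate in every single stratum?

the Product team

P1: the Infra team 27/100 = 27.0%, the Product team 150/398 = 37.7% → the Product team
P3: the Infra team 1036/1626 = 63.7%, the Product team 658/856 = 76.9% → the Product team
P2: the Infra team 23/102 = 22.5%, the Product team 40/105 = 38.1% → the Product team
P0: the Infra team 7/55 = 12.7%, the Product team 14/55 = 25.5% → the Product team
The Product team has the higher rate in all 4 groups.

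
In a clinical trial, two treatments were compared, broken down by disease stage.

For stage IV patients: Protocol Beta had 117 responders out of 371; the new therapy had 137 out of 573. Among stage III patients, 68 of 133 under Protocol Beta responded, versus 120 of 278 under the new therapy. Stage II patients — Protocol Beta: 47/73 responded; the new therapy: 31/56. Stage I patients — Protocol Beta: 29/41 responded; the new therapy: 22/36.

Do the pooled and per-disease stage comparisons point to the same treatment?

Stage IV: Protocol Beta 117/371 = 31.5%, the new therapy 137/573 = 23.9% → Protocol Beta
Stage III: Protocol Beta 68/133 = 51.1%, the new therapy 120/278 = 43.2% → Protocol Beta
Stage II: Protocol Beta 47/73 = 64.4%, the new therapy 31/56 = 55.4% → Protocol Beta
Stage I: Protocol Beta 29/41 = 70.7%, the new therapy 22/36 = 61.1% → Protocol Beta
Overall: Protocol Beta 261/618 = 42.2%, the new therapy 310/943 = 32.9% → Protocol Beta
Protocol Beta wins overall and in every disease group — no reversal.

Yes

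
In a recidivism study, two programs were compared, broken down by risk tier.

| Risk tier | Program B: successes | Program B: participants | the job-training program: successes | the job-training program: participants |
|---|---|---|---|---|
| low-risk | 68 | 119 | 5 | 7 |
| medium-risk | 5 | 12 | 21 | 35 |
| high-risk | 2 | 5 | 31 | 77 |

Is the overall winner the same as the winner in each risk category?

Low-risk: Program B 68/119 = 57.1%, the job-training program 5/7 = 71.4% → the job-training program
Medium-risk: Program B 5/12 = 41.7%, the job-training program 21/35 = 60.0% → the job-training program
High-risk: Program B 2/5 = 40.0%, the job-training program 31/77 = 40.3% → the job-training program
Overall: Program B 75/136 = 55.1%, the job-training program 57/119 = 47.9% → Program B
The job-training program wins each risk group but Program B wins overall — the comparison reverses. The job-training program's participants skew toward high-risk, which has a lower base rate.

No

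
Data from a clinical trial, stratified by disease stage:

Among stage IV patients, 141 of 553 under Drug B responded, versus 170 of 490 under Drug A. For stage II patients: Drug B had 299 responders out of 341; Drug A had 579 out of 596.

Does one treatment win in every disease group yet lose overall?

No

Stage IV: Drug B 141/553 = 25.5%, Drug A 170/490 = 34.7% → Drug A
Stage II: Drug B 299/341 = 87.7%, Drug A 579/596 = 97.1% → Drug A
Overall: Drug B 440/894 = 49.2%, Drug A 749/1086 = 69.0% → Drug A
Drug A wins overall and in every disease group — no reversal.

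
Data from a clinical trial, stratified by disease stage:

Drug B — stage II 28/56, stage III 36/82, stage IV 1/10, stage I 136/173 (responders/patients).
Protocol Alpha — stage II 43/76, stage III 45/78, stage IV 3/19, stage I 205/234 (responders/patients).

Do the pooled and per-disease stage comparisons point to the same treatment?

Yes

Stage II: Drug B 28/56 = 50.0%, Protocol Alpha 43/76 = 56.6% → Protocol Alpha
Stage III: Drug B 36/82 = 43.9%, Protocol Alpha 45/78 = 57.7% → Protocol Alpha
Stage IV: Drug B 1/10 = 10.0%, Protocol Alpha 3/19 = 15.8% → Protocol Alpha
Stage I: Drug B 136/173 = 78.6%, Protocol Alpha 205/234 = 87.6% → Protocol Alpha
Overall: Drug B 201/321 = 62.6%, Protocol Alpha 296/407 = 72.7% → Protocol Alpha
Protocol Alpha wins overall and in every disease group — no reversal.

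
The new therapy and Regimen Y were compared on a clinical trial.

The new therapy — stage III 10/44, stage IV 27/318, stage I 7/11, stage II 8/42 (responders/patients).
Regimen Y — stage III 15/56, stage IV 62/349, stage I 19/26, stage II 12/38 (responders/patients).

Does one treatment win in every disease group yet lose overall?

No

Stage III: the new therapy 10/44 = 22.7%, Regimen Y 15/56 = 26.8% → Regimen Y
Stage IV: the new therapy 27/318 = 8.5%, Regimen Y 62/349 = 17.8% → Regimen Y
Stage I: the new therapy 7/11 = 63.6%, Regimen Y 19/26 = 73.1% → Regimen Y
Stage II: the new therapy 8/42 = 19.0%, Regimen Y 12/38 = 31.6% → Regimen Y
Overall: the new therapy 52/415 = 12.5%, Regimen Y 108/469 = 23.0% → Regimen Y
Regimen Y wins overall and in every disease group — no reversal.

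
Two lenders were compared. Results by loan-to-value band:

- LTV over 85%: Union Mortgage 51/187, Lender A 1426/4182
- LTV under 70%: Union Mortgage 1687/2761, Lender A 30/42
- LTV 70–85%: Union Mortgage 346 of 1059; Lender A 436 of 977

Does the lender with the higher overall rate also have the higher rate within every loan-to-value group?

LTV over 85%: Union Mortgage 51/187 = 27.3%, Lender A 1426/4182 = 34.1% → Lender A
LTV under 70%: Union Mortgage 1687/2761 = 61.1%, Lender A 30/42 = 71.4% → Lender A
LTV 70–85%: Union Mortgage 346/1059 = 32.7%, Lender A 436/977 = 44.6% → Lender A
Overall: Union Mortgage 2084/4007 = 52.0%, Lender A 1892/5201 = 36.4% → Union Mortgage
Lender A wins each loan-to-value group but Union Mortgage wins overall — the comparison reverses. Lender A's loans skew toward LTV over 85%, which has a lower base rate.

No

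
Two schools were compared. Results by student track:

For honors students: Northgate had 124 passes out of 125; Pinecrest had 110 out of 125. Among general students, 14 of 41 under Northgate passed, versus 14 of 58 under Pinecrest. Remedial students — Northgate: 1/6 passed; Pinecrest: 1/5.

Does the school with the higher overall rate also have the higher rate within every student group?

Honors: Northgate 124/125 = 99.2%, Pinecrest 110/125 = 88.0% → Northgate
General: Northgate 14/41 = 34.1%, Pinecrest 14/58 = 24.1% → Northgate
Remedial: Northgate 1/6 = 16.7%, Pinecrest 1/5 = 20.0% → Pinecrest
Overall: Northgate 139/172 = 80.8%, Pinecrest 125/188 = 66.5% → Northgate
Neither sweeps: Northgate wins 2 of 3 groups, Pinecrest wins 1. Northgate wins overall but not every group — no Simpson reversal.

No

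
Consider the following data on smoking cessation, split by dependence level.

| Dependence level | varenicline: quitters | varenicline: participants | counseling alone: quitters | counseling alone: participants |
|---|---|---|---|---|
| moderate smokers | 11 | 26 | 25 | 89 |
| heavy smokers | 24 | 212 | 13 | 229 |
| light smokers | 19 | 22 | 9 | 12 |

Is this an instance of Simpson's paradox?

Moderate smokers: varenicline 11/26 = 42.3%, counseling alone 25/89 = 28.1% → varenicline
Heavy smokers: varenicline 24/212 = 11.3%, counseling alone 13/229 = 5.7% → varenicline
Light smokers: varenicline 19/22 = 86.4%, counseling alone 9/12 = 75.0% → varenicline
Overall: varenicline 54/260 = 20.8%, counseling alone 47/330 = 14.2% → varenicline
Varenicline wins overall and in every dependence group — no reversal.

No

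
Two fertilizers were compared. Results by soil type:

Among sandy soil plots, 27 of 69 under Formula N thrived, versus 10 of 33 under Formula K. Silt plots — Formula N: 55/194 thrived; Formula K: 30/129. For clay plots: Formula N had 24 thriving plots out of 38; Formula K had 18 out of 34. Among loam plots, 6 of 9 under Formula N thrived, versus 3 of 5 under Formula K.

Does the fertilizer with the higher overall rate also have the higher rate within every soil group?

Yes

Sandy soil: Formula N 27/69 = 39.1%, Formula K 10/33 = 30.3% → Formula N
Silt: Formula N 55/194 = 28.4%, Formula K 30/129 = 23.3% → Formula N
Clay: Formula N 24/38 = 63.2%, Formula K 18/34 = 52.9% → Formula N
Loam: Formula N 6/9 = 66.7%, Formula K 3/5 = 60.0% → Formula N
Overall: Formula N 112/310 = 36.1%, Formula K 61/201 = 30.3% → Formula N
Formula N wins overall and in every soil group — no reversal.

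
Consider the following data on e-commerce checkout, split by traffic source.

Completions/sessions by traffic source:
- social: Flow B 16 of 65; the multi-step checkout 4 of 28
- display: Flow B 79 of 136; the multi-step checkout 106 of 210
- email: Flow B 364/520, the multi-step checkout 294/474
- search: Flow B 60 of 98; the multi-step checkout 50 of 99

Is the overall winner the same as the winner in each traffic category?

Yes

Social: Flow B 16/65 = 24.6%, the multi-step checkout 4/28 = 14.3% → Flow B
Display: Flow B 79/136 = 58.1%, the multi-step checkout 106/210 = 50.5% → Flow B
Email: Flow B 364/520 = 70.0%, the multi-step checkout 294/474 = 62.0% → Flow B
Search: Flow B 60/98 = 61.2%, the multi-step checkout 50/99 = 50.5% → Flow B
Overall: Flow B 519/819 = 63.4%, the multi-step checkout 454/811 = 56.0% → Flow B
Flow B wins overall and in every traffic group — no reversal.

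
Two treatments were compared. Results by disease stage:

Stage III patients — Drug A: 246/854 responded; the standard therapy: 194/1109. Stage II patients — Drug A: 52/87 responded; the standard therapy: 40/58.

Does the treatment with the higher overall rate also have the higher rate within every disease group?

No

Stage III: Drug A 246/854 = 28.8%, the standard therapy 194/1109 = 17.5% → Drug A
Stage II: Drug A 52/87 = 59.8%, the standard therapy 40/58 = 69.0% → the standard therapy
Overall: Drug A 298/941 = 31.7%, the standard therapy 234/1167 = 20.1% → Drug A
Neither sweeps: Drug A wins 1 of 2 groups, the standard therapy wins 1. Drug A wins overall but not every group — no Simpson reversal.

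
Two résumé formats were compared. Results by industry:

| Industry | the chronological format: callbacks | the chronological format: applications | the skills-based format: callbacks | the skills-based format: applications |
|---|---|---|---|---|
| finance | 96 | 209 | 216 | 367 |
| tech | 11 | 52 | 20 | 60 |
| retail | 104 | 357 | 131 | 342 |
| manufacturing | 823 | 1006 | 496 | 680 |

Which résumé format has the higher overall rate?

Finance: the chronological format 96/209 = 45.9%, the skills-based format 216/367 = 58.9% → the skills-based format
Tech: the chronological format 11/52 = 21.2%, the skills-based format 20/60 = 33.3% → the skills-based format
Retail: the chronological format 104/357 = 29.1%, the skills-based format 131/342 = 38.3% → the skills-based format
Manufacturing: the chronological format 823/1006 = 81.8%, the skills-based format 496/680 = 72.9% → the chronological format
Overall: the chronological format 1034/1624 = 63.7%, the skills-based format 863/1449 = 59.6% → the chronological format
(Neither sweeps every industry group, but the chronological format has the higher pooled rate.)

the chronological format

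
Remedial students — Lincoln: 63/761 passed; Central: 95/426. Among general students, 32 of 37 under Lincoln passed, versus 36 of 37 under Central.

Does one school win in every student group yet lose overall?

No

Remedial: Lincoln 63/761 = 8.3%, Central 95/426 = 22.3% → Central
General: Lincoln 32/37 = 86.5%, Central 36/37 = 97.3% → Central
Overall: Lincoln 95/798 = 11.9%, Central 131/463 = 28.3% → Central
Central wins overall and in every student group — no reversal.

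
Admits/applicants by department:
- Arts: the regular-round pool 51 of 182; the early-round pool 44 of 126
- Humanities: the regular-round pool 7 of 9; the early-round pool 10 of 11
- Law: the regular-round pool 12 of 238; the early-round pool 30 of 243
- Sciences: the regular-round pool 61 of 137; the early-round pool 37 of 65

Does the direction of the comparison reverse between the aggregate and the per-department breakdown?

No

Arts: the regular-round pool 51/182 = 28.0%, the early-round pool 44/126 = 34.9% → the early-round pool
Humanities: the regular-round pool 7/9 = 77.8%, the early-round pool 10/11 = 90.9% → the early-round pool
Law: the regular-round pool 12/238 = 5.0%, the early-round pool 30/243 = 12.3% → the early-round pool
Sciences: the regular-round pool 61/137 = 44.5%, the early-round pool 37/65 = 56.9% → the early-round pool
Overall: the regular-round pool 131/566 = 23.1%, the early-round pool 121/445 = 27.2% → the early-round pool
The early-round pool wins overall and in every department group — no reversal.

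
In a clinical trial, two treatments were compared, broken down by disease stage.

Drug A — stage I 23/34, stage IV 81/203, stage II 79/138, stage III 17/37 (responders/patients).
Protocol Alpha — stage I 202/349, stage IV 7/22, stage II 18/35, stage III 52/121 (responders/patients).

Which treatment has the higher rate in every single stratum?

Drug A

Stage I: Drug A 23/34 = 67.6%, Protocol Alpha 202/349 = 57.9% → Drug A
Stage IV: Drug A 81/203 = 39.9%, Protocol Alpha 7/22 = 31.8% → Drug A
Stage II: Drug A 79/138 = 57.2%, Protocol Alpha 18/35 = 51.4% → Drug A
Stage III: Drug A 17/37 = 45.9%, Protocol Alpha 52/121 = 43.0% → Drug A
Drug A has the higher rate in all 4 groups.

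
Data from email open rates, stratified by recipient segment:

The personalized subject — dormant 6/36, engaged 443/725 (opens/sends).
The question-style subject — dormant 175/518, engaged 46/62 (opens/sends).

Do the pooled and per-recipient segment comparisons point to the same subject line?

No

Dormant: the personalized subject 6/36 = 16.7%, the question-style subject 175/518 = 33.8% → the question-style subject
Engaged: the personalized subject 443/725 = 61.1%, the question-style subject 46/62 = 74.2% → the question-style subject
Overall: the personalized subject 449/761 = 59.0%, the question-style subject 221/580 = 38.1% → the personalized subject
The question-style subject wins each recipient group but the personalized subject wins overall — the comparison reverses. The question-style subject's sends skew toward dormant, which has a lower base rate.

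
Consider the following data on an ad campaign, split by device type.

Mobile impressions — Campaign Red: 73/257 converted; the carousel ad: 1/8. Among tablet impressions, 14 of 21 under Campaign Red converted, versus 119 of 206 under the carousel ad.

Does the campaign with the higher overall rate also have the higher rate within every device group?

No

Mobile: Campaign Red 73/257 = 28.4%, the carousel ad 1/8 = 12.5% → Campaign Red
Tablet: Campaign Red 14/21 = 66.7%, the carousel ad 119/206 = 57.8% → Campaign Red
Overall: Campaign Red 87/278 = 31.3%, the carousel ad 120/214 = 56.1% → the carousel ad
Campaign Red wins each device group but the carousel ad wins overall — the comparison reverses. Campaign Red's impressions skew toward mobile, which has a lower base rate.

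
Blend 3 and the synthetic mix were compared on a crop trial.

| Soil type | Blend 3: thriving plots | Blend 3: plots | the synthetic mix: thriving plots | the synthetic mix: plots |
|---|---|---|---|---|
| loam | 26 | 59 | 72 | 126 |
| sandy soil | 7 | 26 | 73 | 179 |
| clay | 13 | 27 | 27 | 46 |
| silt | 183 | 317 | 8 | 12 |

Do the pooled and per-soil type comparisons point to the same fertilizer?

Loam: Blend 3 26/59 = 44.1%, the synthetic mix 72/126 = 57.1% → the synthetic mix
Sandy soil: Blend 3 7/26 = 26.9%, the synthetic mix 73/179 = 40.8% → the synthetic mix
Clay: Blend 3 13/27 = 48.1%, the synthetic mix 27/46 = 58.7% → the synthetic mix
Silt: Blend 3 183/317 = 57.7%, the synthetic mix 8/12 = 66.7% → the synthetic mix
Overall: Blend 3 229/429 = 53.4%, the synthetic mix 180/363 = 49.6% → Blend 3
The synthetic mix wins each soil group but Blend 3 wins overall — the comparison reverses. The synthetic mix's plots skew toward sandy soil, which has a lower base rate.

No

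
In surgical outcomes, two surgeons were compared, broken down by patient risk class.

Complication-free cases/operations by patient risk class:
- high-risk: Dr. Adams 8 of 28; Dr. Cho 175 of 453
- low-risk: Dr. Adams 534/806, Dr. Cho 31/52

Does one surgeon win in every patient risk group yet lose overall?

No

High-risk: Dr. Adams 8/28 = 28.6%, Dr. Cho 175/453 = 38.6% → Dr. Cho
Low-risk: Dr. Adams 534/806 = 66.3%, Dr. Cho 31/52 = 59.6% → Dr. Adams
Overall: Dr. Adams 542/834 = 65.0%, Dr. Cho 206/505 = 40.8% → Dr. Adams
Neither sweeps: Dr. Adams wins 1 of 2 groups, Dr. Cho wins 1. Dr. Adams wins overall but not every group — no Simpson reversal.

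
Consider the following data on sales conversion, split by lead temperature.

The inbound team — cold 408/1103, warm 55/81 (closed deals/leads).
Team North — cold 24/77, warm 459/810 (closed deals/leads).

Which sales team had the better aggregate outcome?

Cold: the inbound team 408/1103 = 37.0%, Team North 24/77 = 31.2% → the inbound team
Warm: the inbound team 55/81 = 67.9%, Team North 459/810 = 56.7% → the inbound team
Overall: the inbound team 463/1184 = 39.1%, Team North 483/887 = 54.5% → Team North
(The inbound team wins every lead group but Team North wins overall — the inbound team's leads skew toward the low-rate cold group.)

Team North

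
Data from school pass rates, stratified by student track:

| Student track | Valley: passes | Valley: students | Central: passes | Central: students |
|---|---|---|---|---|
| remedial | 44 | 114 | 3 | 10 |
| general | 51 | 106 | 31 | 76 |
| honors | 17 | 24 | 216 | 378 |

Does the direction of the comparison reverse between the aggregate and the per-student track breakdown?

Remedial: Valley 44/114 = 38.6%, Central 3/10 = 30.0% → Valley
General: Valley 51/106 = 48.1%, Central 31/76 = 40.8% → Valley
Honors: Valley 17/24 = 70.8%, Central 216/378 = 57.1% → Valley
Overall: Valley 112/244 = 45.9%, Central 250/464 = 53.9% → Central
Valley wins each student group but Central wins overall — the comparison reverses. Valley's students skew toward remedial, which has a lower base rate.

Yes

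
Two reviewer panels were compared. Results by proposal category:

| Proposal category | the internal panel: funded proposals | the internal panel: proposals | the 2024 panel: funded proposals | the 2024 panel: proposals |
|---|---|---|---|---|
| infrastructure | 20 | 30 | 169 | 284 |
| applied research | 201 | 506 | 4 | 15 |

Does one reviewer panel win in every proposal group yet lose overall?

Infrastructure: the internal panel 20/30 = 66.7%, the 2024 panel 169/284 = 59.5% → the internal panel
Applied research: the internal panel 201/506 = 39.7%, the 2024 panel 4/15 = 26.7% → the internal panel
Overall: the internal panel 221/536 = 41.2%, the 2024 panel 173/299 = 57.9% → the 2024 panel
The internal panel wins each proposal group but the 2024 panel wins overall — the comparison reverses. The internal panel's proposals skew toward applied research, which has a lower base rate.

Yes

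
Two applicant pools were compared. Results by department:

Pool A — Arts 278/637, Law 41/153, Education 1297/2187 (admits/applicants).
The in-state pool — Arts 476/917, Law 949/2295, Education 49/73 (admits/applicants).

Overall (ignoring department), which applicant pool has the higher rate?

Pool A

Arts: Pool A 278/637 = 43.6%, the in-state pool 476/917 = 51.9% → the in-state pool
Law: Pool A 41/153 = 26.8%, the in-state pool 949/2295 = 41.4% → the in-state pool
Education: Pool A 1297/2187 = 59.3%, the in-state pool 49/73 = 67.1% → the in-state pool
Overall: Pool A 1616/2977 = 54.3%, the in-state pool 1474/3285 = 44.9% → Pool A
(The in-state pool wins every department group but Pool A wins overall — the in-state pool's applicants skew toward the low-rate Law group.)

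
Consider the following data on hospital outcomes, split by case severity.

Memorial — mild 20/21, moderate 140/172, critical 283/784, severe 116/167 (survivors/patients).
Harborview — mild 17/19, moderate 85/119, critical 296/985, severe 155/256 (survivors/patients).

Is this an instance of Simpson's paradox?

Mild: Memorial 20/21 = 95.2%, Harborview 17/19 = 89.5% → Memorial
Moderate: Memorial 140/172 = 81.4%, Harborview 85/119 = 71.4% → Memorial
Critical: Memorial 283/784 = 36.1%, Harborview 296/985 = 30.1% → Memorial
Severe: Memorial 116/167 = 69.5%, Harborview 155/256 = 60.5% → Memorial
Overall: Memorial 559/1144 = 48.9%, Harborview 553/1379 = 40.1% → Memorial
Memorial wins overall and in every case group — no reversal.

No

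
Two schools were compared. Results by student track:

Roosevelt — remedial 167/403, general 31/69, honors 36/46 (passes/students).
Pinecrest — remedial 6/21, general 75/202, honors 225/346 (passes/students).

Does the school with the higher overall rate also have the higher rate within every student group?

No

Remedial: Roosevelt 167/403 = 41.4%, Pinecrest 6/21 = 28.6% → Roosevelt
General: Roosevelt 31/69 = 44.9%, Pinecrest 75/202 = 37.1% → Roosevelt
Honors: Roosevelt 36/46 = 78.3%, Pinecrest 225/346 = 65.0% → Roosevelt
Overall: Roosevelt 234/518 = 45.2%, Pinecrest 306/569 = 53.8% → Pinecrest
Roosevelt wins each student group but Pinecrest wins overall — the comparison reverses. Roosevelt's students skew toward remedial, which has a lower base rate.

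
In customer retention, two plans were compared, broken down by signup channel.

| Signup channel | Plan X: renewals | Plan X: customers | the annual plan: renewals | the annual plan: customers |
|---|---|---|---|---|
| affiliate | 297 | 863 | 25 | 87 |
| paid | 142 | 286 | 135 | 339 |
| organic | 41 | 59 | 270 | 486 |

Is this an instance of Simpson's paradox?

Yes

Affiliate: Plan X 297/863 = 34.4%, the annual plan 25/87 = 28.7% → Plan X
Paid: Plan X 142/286 = 49.7%, the annual plan 135/339 = 39.8% → Plan X
Organic: Plan X 41/59 = 69.5%, the annual plan 270/486 = 55.6% → Plan X
Overall: Plan X 480/1208 = 39.7%, the annual plan 430/912 = 47.1% → the annual plan
Plan X wins each signup group but the annual plan wins overall — the comparison reverses. Plan X's customers skew toward affiliate, which has a lower base rate.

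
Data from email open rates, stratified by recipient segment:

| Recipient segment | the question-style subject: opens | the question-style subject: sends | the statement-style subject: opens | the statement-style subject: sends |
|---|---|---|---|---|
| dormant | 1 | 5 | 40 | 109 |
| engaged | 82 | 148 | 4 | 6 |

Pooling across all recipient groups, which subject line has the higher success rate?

Dormant: the question-style subject 1/5 = 20.0%, the statement-style subject 40/109 = 36.7% → the statement-style subject
Engaged: the question-style subject 82/148 = 55.4%, the statement-style subject 4/6 = 66.7% → the statement-style subject
Overall: the question-style subject 83/153 = 54.2%, the statement-style subject 44/115 = 38.3% → the question-style subject
(The statement-style subject wins every recipient group but the question-style subject wins overall — the statement-style subject's sends skew toward the low-rate dormant group.)

the question-style subject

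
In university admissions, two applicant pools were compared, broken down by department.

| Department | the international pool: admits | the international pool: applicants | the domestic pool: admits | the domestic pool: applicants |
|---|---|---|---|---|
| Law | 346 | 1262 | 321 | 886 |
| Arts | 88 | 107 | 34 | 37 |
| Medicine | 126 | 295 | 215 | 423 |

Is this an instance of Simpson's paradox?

Law: the international pool 346/1262 = 27.4%, the domestic pool 321/886 = 36.2% → the domestic pool
Arts: the international pool 88/107 = 82.2%, the domestic pool 34/37 = 91.9% → the domestic pool
Medicine: the international pool 126/295 = 42.7%, the domestic pool 215/423 = 50.8% → the domestic pool
Overall: the international pool 560/1664 = 33.7%, the domestic pool 570/1346 = 42.3% → the domestic pool
The domestic pool wins overall and in every department group — no reversal.

No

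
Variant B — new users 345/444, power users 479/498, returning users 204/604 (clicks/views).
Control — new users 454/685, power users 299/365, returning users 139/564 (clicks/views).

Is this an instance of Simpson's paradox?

No

New users: Variant B 345/444 = 77.7%, Control 454/685 = 66.3% → Variant B
Power users: Variant B 479/498 = 96.2%, Control 299/365 = 81.9% → Variant B
Returning users: Variant B 204/604 = 33.8%, Control 139/564 = 24.6% → Variant B
Overall: Variant B 1028/1546 = 66.5%, Control 892/1614 = 55.3% → Variant B
Variant B wins overall and in every user group — no reversal.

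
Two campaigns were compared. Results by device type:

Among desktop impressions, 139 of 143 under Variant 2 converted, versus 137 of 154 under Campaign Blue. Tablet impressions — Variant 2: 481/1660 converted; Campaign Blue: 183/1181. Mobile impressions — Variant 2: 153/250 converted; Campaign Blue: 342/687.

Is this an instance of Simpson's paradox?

Desktop: Variant 2 139/143 = 97.2%, Campaign Blue 137/154 = 89.0% → Variant 2
Tablet: Variant 2 481/1660 = 29.0%, Campaign Blue 183/1181 = 15.5% → Variant 2
Mobile: Variant 2 153/250 = 61.2%, Campaign Blue 342/687 = 49.8% → Variant 2
Overall: Variant 2 773/2053 = 37.7%, Campaign Blue 662/2022 = 32.7% → Variant 2
Variant 2 wins overall and in every device group — no reversal.

No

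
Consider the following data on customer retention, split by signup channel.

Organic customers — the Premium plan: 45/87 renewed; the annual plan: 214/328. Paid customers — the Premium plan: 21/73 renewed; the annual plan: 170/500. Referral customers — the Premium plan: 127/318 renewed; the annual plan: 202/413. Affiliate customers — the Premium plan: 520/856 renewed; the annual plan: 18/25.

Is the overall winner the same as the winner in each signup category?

Organic: the Premium plan 45/87 = 51.7%, the annual plan 214/328 = 65.2% → the annual plan
Paid: the Premium plan 21/73 = 28.8%, the annual plan 170/500 = 34.0% → the annual plan
Referral: the Premium plan 127/318 = 39.9%, the annual plan 202/413 = 48.9% → the annual plan
Affiliate: the Premium plan 520/856 = 60.7%, the annual plan 18/25 = 72.0% → the annual plan
Overall: the Premium plan 713/1334 = 53.4%, the annual plan 604/1266 = 47.7% → the Premium plan
The annual plan wins each signup group but the Premium plan wins overall — the comparison reverses. The annual plan's customers skew toward paid, which has a lower base rate.

No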